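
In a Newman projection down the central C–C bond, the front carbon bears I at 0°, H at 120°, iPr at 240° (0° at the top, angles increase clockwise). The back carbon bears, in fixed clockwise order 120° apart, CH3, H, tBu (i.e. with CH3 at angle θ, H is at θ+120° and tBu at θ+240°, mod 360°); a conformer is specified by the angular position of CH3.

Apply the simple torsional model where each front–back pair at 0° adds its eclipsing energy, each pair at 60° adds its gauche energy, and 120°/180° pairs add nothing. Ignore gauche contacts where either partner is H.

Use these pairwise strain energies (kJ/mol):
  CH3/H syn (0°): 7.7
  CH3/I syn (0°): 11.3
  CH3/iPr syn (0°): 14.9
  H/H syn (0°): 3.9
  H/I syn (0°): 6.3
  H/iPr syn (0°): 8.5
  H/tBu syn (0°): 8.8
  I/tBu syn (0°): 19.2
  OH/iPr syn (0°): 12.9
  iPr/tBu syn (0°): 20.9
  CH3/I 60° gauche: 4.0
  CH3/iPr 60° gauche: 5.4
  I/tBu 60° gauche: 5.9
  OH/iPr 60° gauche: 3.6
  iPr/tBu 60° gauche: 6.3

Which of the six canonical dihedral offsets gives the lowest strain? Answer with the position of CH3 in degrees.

CH3 at 0° is eclipsed. I at 0° is eclipsed with CH3 at 0° (11.3); H at 120° is eclipsed with H at 120° (3.9); iPr at 240° is eclipsed with tBu at 240° (20.9). Total 36.1 kJ/mol.
CH3 at 60° is staggered. I at 0° is gauche with CH3 at 60° (4.0); I at 0° is gauche with tBu at 300° (5.9); iPr at 240° is gauche with tBu at 300° (6.3). Total 16.2 kJ/mol.
CH3 at 120° is eclipsed. I at 0° is eclipsed with tBu at 0° (19.2); H at 120° is eclipsed with CH3 at 120° (7.7); iPr at 240° is eclipsed with H at 240° (8.5). Total 35.4 kJ/mol.
CH3 at 180° is staggered. I at 0° is gauche with tBu at 60° (5.9); iPr at 240° is gauche with CH3 at 180° (5.4). Total 11.3 kJ/mol.
CH3 at 240° is eclipsed. I at 0° is eclipsed with H at 0° (6.3); H at 120° is eclipsed with tBu at 120° (8.8); iPr at 240° is eclipsed with CH3 at 240° (14.9). Total 30.0 kJ/mol.
CH3 at 300° is staggered. I at 0° is gauche with CH3 at 300° (4.0); iPr at 240° is gauche with CH3 at 300° (5.4); iPr at 240° is gauche with tBu at 180° (6.3). Total 15.7 kJ/mol.
The minimum (11.3 kJ/mol) occurs with CH3 at 180°.

180°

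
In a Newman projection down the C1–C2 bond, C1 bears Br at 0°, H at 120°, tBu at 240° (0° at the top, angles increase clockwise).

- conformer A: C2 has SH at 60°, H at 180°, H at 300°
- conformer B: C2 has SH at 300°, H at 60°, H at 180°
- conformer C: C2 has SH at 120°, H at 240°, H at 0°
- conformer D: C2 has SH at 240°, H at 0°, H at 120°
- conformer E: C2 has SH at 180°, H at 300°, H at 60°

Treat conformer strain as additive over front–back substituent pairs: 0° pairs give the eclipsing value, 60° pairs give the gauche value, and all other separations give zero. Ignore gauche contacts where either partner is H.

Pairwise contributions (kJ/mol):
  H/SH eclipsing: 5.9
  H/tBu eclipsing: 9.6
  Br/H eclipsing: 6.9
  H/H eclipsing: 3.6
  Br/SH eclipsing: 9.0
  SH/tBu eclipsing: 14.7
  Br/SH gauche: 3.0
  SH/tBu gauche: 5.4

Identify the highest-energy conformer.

A (staggered): Br(0°)/SH(60°) gauche 3.0 → 3.0 kJ/mol.
B (staggered): Br(0°)/SH(300°) gauche 3.0; tBu(240°)/SH(300°) gauche 5.4 → 8.4 kJ/mol.
C (eclipsed): Br(0°)/H(0°) eclipsed 6.9; H(120°)/SH(120°) eclipsed 5.9; tBu(240°)/H(240°) eclipsed 9.6 → 22.4 kJ/mol.
D (eclipsed): Br(0°)/H(0°) eclipsed 6.9; H(120°)/H(120°) eclipsed 3.6; tBu(240°)/SH(240°) eclipsed 14.7 → 25.2 kJ/mol.
E (staggered): tBu(240°)/SH(180°) gauche 5.4 → 5.4 kJ/mol.
D has the highest total (25.2 kJ/mol).

D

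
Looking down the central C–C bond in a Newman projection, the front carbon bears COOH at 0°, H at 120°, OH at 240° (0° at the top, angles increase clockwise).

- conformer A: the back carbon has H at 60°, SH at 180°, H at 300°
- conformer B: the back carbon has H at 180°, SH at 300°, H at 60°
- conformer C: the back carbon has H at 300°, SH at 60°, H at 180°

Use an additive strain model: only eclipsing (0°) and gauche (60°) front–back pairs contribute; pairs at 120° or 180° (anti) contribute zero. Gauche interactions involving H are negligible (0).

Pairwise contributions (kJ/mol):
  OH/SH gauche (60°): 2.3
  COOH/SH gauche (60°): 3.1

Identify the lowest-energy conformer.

A

A is staggered. OH at 240° is gauche with SH at 180° (2.3). Total 2.3 kJ/mol.
B is staggered. COOH at 0° is gauche with SH at 300° (3.1); OH at 240° is gauche with SH at 300° (2.3). Total 5.4 kJ/mol.
C is staggered. COOH at 0° is gauche with SH at 60° (3.1). Total 3.1 kJ/mol.
A has the lowest total (2.3 kJ/mol).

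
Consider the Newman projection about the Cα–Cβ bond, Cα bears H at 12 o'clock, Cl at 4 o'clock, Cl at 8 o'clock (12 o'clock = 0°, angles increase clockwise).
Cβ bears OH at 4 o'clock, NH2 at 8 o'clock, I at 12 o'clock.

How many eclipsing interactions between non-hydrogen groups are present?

2

Non-H eclipsing pairs: Cl(120°)/OH(120°); Cl(240°)/NH2(240°) — 2 interactions.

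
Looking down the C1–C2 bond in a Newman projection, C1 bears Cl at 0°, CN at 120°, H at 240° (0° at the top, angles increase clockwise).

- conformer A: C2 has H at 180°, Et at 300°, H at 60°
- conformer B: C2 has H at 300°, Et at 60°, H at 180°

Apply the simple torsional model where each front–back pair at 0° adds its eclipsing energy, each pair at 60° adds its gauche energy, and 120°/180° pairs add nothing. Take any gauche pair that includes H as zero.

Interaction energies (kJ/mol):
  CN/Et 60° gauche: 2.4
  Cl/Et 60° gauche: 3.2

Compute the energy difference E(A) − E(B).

-2.4 kJ/mol

A is staggered. Cl at 0° is gauche with Et at 300° (3.2). Total 3.2 kJ/mol.
B is staggered. Cl at 0° is gauche with Et at 60° (3.2); CN at 120° is gauche with Et at 60° (2.4). Total 5.6 kJ/mol.
E(A) − E(B) = 3.2 − 5.6 = -2.4 kJ/mol.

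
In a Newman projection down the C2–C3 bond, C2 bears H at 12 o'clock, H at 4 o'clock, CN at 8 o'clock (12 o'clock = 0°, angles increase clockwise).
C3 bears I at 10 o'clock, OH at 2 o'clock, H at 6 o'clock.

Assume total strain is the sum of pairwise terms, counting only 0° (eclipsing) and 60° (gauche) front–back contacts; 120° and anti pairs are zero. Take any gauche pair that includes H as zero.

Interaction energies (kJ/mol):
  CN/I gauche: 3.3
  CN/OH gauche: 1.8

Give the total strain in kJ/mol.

This conformer (staggered): CN–I gauche; 3.3 = 3.3 kJ/mol.

3.3 kJ/mol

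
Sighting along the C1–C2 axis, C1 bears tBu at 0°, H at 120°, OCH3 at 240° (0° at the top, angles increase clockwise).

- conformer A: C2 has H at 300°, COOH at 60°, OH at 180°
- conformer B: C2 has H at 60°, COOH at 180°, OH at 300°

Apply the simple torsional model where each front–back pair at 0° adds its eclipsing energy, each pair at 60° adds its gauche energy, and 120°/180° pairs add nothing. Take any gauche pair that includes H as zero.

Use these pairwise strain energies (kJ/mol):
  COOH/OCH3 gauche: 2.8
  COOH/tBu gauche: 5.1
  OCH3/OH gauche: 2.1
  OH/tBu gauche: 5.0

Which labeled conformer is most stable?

A (staggered): tBu–COOH gauche, OCH3–OH gauche; 5.1 + 2.1 = 7.2 kJ/mol.
B (staggered): tBu–OH gauche, OCH3–COOH gauche, OCH3–OH gauche; 5.0 + 2.8 + 2.1 = 9.9 kJ/mol.
A has the lowest total (7.2 kJ/mol).

A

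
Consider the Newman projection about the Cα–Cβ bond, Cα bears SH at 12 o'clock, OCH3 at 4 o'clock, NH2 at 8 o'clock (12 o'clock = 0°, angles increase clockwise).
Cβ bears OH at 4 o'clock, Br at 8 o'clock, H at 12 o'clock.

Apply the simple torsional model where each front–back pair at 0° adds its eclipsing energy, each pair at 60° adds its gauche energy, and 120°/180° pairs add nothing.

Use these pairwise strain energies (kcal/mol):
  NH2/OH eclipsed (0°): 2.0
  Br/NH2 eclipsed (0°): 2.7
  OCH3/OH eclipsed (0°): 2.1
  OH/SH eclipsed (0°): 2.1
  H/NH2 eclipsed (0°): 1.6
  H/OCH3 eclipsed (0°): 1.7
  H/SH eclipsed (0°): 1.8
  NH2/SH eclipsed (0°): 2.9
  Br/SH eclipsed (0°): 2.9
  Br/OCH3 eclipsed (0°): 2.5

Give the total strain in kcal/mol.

This conformer (eclipsed): SH–H eclipsed, OCH3–OH eclipsed, NH2–Br eclipsed; 1.8 + 2.1 + 2.7 = 6.6 kcal/mol.

6.6 kcal/mol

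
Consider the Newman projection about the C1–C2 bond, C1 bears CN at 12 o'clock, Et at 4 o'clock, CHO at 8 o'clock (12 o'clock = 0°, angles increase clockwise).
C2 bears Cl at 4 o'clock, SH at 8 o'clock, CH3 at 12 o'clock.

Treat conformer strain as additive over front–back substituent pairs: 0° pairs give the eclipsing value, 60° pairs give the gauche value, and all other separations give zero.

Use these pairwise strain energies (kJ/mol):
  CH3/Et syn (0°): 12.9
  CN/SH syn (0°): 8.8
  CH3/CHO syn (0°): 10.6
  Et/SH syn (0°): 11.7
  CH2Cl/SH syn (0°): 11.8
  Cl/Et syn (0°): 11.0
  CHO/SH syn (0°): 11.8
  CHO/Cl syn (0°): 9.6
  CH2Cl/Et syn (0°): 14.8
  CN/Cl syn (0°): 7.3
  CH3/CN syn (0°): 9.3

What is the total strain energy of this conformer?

32.1 kJ/mol

This conformer (eclipsed): CN(0°)/CH3(0°) eclipsed 9.3; Et(120°)/Cl(120°) eclipsed 11.0; CHO(240°)/SH(240°) eclipsed 11.8 → 32.1 kJ/mol.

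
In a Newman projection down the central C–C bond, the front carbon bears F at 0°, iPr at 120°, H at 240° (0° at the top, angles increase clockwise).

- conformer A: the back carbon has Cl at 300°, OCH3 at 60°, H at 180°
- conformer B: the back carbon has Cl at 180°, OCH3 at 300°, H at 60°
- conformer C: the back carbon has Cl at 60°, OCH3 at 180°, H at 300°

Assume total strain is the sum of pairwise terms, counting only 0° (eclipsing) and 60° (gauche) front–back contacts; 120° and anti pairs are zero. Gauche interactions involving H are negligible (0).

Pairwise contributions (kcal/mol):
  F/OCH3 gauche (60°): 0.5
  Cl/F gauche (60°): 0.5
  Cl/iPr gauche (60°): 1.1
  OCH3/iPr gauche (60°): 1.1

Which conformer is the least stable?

A (staggered): F(0°)/Cl(300°) gauche 0.5; F(0°)/OCH3(60°) gauche 0.5; iPr(120°)/OCH3(60°) gauche 1.1 → 2.1 kcal/mol.
B (staggered): F(0°)/OCH3(300°) gauche 0.5; iPr(120°)/Cl(180°) gauche 1.1 → 1.6 kcal/mol.
C (staggered): F(0°)/Cl(60°) gauche 0.5; iPr(120°)/Cl(60°) gauche 1.1; iPr(120°)/OCH3(180°) gauche 1.1 → 2.7 kcal/mol.
C has the highest total (2.7 kcal/mol).

C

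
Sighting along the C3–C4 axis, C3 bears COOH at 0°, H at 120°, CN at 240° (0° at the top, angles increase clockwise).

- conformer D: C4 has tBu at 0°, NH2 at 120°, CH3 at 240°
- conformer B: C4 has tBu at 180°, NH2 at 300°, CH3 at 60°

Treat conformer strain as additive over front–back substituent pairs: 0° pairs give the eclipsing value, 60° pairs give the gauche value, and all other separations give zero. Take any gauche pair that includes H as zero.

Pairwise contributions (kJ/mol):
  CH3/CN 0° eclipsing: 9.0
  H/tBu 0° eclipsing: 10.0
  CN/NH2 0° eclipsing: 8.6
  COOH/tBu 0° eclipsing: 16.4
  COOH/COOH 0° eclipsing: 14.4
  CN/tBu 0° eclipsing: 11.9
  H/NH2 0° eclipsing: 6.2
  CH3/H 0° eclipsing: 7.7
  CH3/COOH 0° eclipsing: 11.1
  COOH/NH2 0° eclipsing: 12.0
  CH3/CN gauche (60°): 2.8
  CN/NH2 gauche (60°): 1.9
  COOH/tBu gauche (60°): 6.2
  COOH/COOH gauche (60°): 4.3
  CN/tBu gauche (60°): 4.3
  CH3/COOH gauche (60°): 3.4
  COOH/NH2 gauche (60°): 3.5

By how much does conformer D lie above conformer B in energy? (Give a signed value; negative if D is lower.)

+18.5 kJ/mol

D (eclipsed): COOH–tBu eclipsed, H–NH2 eclipsed, CN–CH3 eclipsed; 16.4 + 6.2 + 9.0 = 31.6 kJ/mol.
B (staggered): COOH–NH2 gauche, COOH–CH3 gauche, CN–tBu gauche, CN–NH2 gauche; 3.5 + 3.4 + 4.3 + 1.9 = 13.1 kJ/mol.
E(D) − E(B) = 31.6 − 13.1 = +18.5 kJ/mol.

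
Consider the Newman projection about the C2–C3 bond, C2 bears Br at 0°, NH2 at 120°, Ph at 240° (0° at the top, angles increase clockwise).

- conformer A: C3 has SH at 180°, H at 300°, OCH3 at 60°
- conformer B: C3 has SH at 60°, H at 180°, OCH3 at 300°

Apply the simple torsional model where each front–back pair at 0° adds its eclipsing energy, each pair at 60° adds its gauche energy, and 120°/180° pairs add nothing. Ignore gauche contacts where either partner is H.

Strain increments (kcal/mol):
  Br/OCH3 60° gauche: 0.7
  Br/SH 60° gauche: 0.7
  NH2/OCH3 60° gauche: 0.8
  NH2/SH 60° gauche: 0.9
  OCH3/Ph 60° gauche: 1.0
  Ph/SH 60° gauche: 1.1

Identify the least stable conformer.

A

A (staggered): Br–OCH3 gauche, NH2–SH gauche, NH2–OCH3 gauche, Ph–SH gauche; 0.7 + 0.9 + 0.8 + 1.1 = 3.5 kcal/mol.
B (staggered): Br–SH gauche, Br–OCH3 gauche, NH2–SH gauche, Ph–OCH3 gauche; 0.7 + 0.7 + 0.9 + 1.0 = 3.3 kcal/mol.
A has the highest total (3.5 kcal/mol).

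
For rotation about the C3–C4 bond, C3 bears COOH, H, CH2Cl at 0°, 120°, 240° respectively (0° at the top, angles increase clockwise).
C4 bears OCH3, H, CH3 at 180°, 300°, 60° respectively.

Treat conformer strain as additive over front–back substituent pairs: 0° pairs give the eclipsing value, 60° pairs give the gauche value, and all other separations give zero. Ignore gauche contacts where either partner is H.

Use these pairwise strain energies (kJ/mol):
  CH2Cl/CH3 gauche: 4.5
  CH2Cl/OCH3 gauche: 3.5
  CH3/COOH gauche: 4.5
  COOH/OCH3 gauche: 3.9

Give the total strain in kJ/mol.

8.0 kJ/mol

This conformer (staggered): COOH(0°)/CH3(60°) gauche 4.5; CH2Cl(240°)/OCH3(180°) gauche 3.5 → 8.0 kJ/mol.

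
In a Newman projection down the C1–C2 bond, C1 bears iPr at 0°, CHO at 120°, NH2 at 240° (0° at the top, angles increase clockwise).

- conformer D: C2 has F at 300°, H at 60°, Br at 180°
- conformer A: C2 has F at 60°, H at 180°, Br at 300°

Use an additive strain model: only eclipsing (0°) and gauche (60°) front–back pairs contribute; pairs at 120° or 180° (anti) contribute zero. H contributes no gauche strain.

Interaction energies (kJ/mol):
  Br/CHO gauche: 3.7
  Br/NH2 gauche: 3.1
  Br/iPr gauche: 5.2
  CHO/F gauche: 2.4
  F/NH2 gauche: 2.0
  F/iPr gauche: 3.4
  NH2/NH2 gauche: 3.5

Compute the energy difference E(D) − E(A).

D (staggered): iPr–F gauche, CHO–Br gauche, NH2–F gauche, NH2–Br gauche; 3.4 + 3.7 + 2.0 + 3.1 = 12.2 kJ/mol.
A (staggered): iPr–F gauche, iPr–Br gauche, CHO–F gauche, NH2–Br gauche; 3.4 + 5.2 + 2.4 + 3.1 = 14.1 kJ/mol.
E(D) − E(A) = 12.2 − 14.1 = -1.9 kJ/mol.

-1.9 kJ/mol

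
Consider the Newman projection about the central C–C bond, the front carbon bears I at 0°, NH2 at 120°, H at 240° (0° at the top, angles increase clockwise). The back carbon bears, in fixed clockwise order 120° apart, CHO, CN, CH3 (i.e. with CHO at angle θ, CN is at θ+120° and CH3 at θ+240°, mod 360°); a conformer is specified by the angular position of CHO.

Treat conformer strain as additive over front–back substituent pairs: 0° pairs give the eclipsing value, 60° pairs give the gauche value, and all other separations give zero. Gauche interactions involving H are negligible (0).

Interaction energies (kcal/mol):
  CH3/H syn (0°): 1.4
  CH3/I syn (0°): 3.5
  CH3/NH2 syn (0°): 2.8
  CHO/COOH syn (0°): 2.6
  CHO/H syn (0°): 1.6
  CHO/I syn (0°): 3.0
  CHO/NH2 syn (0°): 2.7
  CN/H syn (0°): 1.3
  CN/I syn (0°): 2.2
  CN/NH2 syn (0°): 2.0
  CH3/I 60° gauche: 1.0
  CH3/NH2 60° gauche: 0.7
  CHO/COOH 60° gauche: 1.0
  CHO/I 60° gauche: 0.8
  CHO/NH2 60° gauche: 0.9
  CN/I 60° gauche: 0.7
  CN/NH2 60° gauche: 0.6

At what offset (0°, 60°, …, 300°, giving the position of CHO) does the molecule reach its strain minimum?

300°

CHO at 0° (eclipsed): I–CHO eclipsed, NH2–CN eclipsed, H–CH3 eclipsed; 3.0 + 2.0 + 1.4 = 6.4 kcal/mol.
CHO at 60° (staggered): I–CHO gauche, I–CH3 gauche, NH2–CHO gauche, NH2–CN gauche; 0.8 + 1.0 + 0.9 + 0.6 = 3.3 kcal/mol.
CHO at 120° (eclipsed): I–CH3 eclipsed, NH2–CHO eclipsed, H–CN eclipsed; 3.5 + 2.7 + 1.3 = 7.5 kcal/mol.
CHO at 180° (staggered): I–CN gauche, I–CH3 gauche, NH2–CHO gauche, NH2–CH3 gauche; 0.7 + 1.0 + 0.9 + 0.7 = 3.3 kcal/mol.
CHO at 240° (eclipsed): I–CN eclipsed, NH2–CH3 eclipsed, H–CHO eclipsed; 2.2 + 2.8 + 1.6 = 6.6 kcal/mol.
CHO at 300° (staggered): I–CHO gauche, I–CN gauche, NH2–CN gauche, NH2–CH3 gauche; 0.8 + 0.7 + 0.6 + 0.7 = 2.8 kcal/mol.
The minimum (2.8 kcal/mol) occurs with CHO at 300°.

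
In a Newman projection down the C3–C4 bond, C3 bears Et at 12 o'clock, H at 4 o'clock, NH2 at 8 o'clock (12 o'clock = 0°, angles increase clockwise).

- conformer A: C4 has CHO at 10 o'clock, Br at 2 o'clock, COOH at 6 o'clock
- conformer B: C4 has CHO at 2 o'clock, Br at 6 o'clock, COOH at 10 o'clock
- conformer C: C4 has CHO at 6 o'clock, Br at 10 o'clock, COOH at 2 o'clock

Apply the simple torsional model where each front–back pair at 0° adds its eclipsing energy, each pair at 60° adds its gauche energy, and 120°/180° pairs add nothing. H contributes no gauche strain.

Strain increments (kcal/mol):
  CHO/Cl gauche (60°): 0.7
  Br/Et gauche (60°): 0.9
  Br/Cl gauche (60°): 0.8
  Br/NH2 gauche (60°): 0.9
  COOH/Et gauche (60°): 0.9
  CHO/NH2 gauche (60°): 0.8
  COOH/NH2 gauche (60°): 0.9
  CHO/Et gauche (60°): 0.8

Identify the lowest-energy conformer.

A (staggered): Et(0°)/CHO(300°) gauche 0.8; Et(0°)/Br(60°) gauche 0.9; NH2(240°)/CHO(300°) gauche 0.8; NH2(240°)/COOH(180°) gauche 0.9 → 3.4 kcal/mol.
B (staggered): Et(0°)/CHO(60°) gauche 0.8; Et(0°)/COOH(300°) gauche 0.9; NH2(240°)/Br(180°) gauche 0.9; NH2(240°)/COOH(300°) gauche 0.9 → 3.5 kcal/mol.
C (staggered): Et(0°)/Br(300°) gauche 0.9; Et(0°)/COOH(60°) gauche 0.9; NH2(240°)/CHO(180°) gauche 0.8; NH2(240°)/Br(300°) gauche 0.9 → 3.5 kcal/mol.
A has the lowest total (3.4 kcal/mol).

A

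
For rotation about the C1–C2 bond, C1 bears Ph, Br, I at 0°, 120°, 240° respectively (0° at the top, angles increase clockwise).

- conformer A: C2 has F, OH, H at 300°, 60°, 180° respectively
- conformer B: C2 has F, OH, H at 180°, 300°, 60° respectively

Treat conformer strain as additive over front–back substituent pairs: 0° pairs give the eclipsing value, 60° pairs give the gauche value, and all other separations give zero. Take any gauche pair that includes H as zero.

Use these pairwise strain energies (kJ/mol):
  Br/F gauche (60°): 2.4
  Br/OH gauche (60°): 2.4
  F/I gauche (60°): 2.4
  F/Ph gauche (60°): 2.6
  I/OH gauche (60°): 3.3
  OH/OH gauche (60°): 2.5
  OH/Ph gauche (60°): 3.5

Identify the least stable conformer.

A (staggered): Ph(0°)/F(300°) gauche 2.6; Ph(0°)/OH(60°) gauche 3.5; Br(120°)/OH(60°) gauche 2.4; I(240°)/F(300°) gauche 2.4 → 10.9 kJ/mol.
B (staggered): Ph(0°)/OH(300°) gauche 3.5; Br(120°)/F(180°) gauche 2.4; I(240°)/F(180°) gauche 2.4; I(240°)/OH(300°) gauche 3.3 → 11.6 kJ/mol.
B has the highest total (11.6 kJ/mol).

B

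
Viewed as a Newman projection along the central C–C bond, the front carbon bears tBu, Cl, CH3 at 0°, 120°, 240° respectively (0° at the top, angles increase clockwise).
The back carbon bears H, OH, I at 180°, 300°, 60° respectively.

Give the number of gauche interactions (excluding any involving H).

Non-H gauche pairs: tBu(0°)/OH(300°); tBu(0°)/I(60°); Cl(120°)/I(60°); CH3(240°)/OH(300°) — 4 interactions.

4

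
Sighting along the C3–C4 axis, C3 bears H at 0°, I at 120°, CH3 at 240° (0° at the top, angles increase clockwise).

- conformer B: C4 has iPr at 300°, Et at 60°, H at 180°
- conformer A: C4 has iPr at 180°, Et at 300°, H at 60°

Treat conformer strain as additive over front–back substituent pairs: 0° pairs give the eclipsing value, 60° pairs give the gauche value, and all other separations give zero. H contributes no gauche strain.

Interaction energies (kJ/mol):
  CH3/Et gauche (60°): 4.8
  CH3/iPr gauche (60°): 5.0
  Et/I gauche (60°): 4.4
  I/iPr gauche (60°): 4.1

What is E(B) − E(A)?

B (staggered): I(120°)/Et(60°) gauche 4.4; CH3(240°)/iPr(300°) gauche 5.0 → 9.4 kJ/mol.
A (staggered): I(120°)/iPr(180°) gauche 4.1; CH3(240°)/iPr(180°) gauche 5.0; CH3(240°)/Et(300°) gauche 4.8 → 13.9 kJ/mol.
E(B) − E(A) = 9.4 − 13.9 = -4.5 kJ/mol.

-4.5 kJ/mol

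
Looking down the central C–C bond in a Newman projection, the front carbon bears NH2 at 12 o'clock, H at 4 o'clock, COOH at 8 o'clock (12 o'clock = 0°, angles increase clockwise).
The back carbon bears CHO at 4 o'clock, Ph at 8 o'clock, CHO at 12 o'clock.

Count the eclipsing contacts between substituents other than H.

2

Non-H eclipsing pairs: NH2(0°)/CHO(0°); COOH(240°)/Ph(240°) — 2 interactions.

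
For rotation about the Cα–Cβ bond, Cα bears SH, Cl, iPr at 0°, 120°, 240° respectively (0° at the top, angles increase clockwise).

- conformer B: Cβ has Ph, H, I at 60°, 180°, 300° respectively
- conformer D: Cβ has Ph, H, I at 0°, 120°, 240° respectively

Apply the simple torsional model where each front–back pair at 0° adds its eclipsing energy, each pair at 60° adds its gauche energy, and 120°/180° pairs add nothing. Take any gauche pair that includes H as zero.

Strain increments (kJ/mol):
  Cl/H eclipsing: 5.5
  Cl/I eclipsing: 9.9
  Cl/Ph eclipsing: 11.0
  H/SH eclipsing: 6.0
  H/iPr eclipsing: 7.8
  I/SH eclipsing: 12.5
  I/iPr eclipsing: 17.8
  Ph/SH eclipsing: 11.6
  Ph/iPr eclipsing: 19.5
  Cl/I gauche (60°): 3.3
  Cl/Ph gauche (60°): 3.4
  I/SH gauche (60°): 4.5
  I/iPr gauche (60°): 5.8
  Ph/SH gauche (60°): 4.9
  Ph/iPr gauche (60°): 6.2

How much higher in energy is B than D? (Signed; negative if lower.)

B (staggered): SH(0°)/Ph(60°) gauche 4.9; SH(0°)/I(300°) gauche 4.5; Cl(120°)/Ph(60°) gauche 3.4; iPr(240°)/I(300°) gauche 5.8 → 18.6 kJ/mol.
D (eclipsed): SH(0°)/Ph(0°) eclipsed 11.6; Cl(120°)/H(120°) eclipsed 5.5; iPr(240°)/I(240°) eclipsed 17.8 → 34.9 kJ/mol.
E(B) − E(D) = 18.6 − 34.9 = -16.3 kJ/mol.

-16.3 kJ/mol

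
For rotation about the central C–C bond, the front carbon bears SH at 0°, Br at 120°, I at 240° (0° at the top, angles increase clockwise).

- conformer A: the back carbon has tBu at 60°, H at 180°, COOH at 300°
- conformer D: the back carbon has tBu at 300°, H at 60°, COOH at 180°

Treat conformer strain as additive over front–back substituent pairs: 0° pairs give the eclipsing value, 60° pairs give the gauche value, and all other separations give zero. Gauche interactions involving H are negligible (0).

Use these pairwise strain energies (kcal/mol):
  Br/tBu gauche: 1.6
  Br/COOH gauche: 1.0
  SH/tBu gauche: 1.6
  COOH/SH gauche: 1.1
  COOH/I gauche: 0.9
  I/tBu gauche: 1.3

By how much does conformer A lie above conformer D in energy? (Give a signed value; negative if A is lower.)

A is staggered. SH at 0° is gauche with tBu at 60° (1.6); SH at 0° is gauche with COOH at 300° (1.1); Br at 120° is gauche with tBu at 60° (1.6); I at 240° is gauche with COOH at 300° (0.9). Total 5.2 kcal/mol.
D is staggered. SH at 0° is gauche with tBu at 300° (1.6); Br at 120° is gauche with COOH at 180° (1.0); I at 240° is gauche with tBu at 300° (1.3); I at 240° is gauche with COOH at 180° (0.9). Total 4.8 kcal/mol.
E(A) − E(D) = 5.2 − 4.8 = +0.4 kcal/mol.

+0.4 kcal/mol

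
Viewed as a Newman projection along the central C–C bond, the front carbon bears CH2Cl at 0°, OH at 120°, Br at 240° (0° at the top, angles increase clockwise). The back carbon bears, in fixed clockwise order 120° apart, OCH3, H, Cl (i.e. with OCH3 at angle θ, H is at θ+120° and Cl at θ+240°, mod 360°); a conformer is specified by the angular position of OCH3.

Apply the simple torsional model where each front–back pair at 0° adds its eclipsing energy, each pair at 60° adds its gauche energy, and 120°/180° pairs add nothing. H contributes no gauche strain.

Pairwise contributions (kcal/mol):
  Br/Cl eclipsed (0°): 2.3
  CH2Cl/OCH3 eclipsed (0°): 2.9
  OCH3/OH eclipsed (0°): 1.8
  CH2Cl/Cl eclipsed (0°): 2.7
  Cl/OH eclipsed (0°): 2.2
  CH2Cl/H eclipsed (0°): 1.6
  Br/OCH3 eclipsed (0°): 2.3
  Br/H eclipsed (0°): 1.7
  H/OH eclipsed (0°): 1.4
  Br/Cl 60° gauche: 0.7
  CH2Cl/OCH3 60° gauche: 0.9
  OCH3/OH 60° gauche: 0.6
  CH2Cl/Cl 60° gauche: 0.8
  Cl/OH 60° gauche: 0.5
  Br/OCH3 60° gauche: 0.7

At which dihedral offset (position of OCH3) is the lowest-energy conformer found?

180°

OCH3 at 0° is eclipsed. CH2Cl at 0° is eclipsed with OCH3 at 0° (2.9); OH at 120° is eclipsed with H at 120° (1.4); Br at 240° is eclipsed with Cl at 240° (2.3). Total 6.6 kcal/mol.
OCH3 at 60° is staggered. CH2Cl at 0° is gauche with OCH3 at 60° (0.9); CH2Cl at 0° is gauche with Cl at 300° (0.8); OH at 120° is gauche with OCH3 at 60° (0.6); Br at 240° is gauche with Cl at 300° (0.7). Total 3.0 kcal/mol.
OCH3 at 120° is eclipsed. CH2Cl at 0° is eclipsed with Cl at 0° (2.7); OH at 120° is eclipsed with OCH3 at 120° (1.8); Br at 240° is eclipsed with H at 240° (1.7). Total 6.2 kcal/mol.
OCH3 at 180° is staggered. CH2Cl at 0° is gauche with Cl at 60° (0.8); OH at 120° is gauche with OCH3 at 180° (0.6); OH at 120° is gauche with Cl at 60° (0.5); Br at 240° is gauche with OCH3 at 180° (0.7). Total 2.6 kcal/mol.
OCH3 at 240° is eclipsed. CH2Cl at 0° is eclipsed with H at 0° (1.6); OH at 120° is eclipsed with Cl at 120° (2.2); Br at 240° is eclipsed with OCH3 at 240° (2.3). Total 6.1 kcal/mol.
OCH3 at 300° is staggered. CH2Cl at 0° is gauche with OCH3 at 300° (0.9); OH at 120° is gauche with Cl at 180° (0.5); Br at 240° is gauche with OCH3 at 300° (0.7); Br at 240° is gauche with Cl at 180° (0.7). Total 2.8 kcal/mol.
The minimum (2.6 kcal/mol) occurs with OCH3 at 180°.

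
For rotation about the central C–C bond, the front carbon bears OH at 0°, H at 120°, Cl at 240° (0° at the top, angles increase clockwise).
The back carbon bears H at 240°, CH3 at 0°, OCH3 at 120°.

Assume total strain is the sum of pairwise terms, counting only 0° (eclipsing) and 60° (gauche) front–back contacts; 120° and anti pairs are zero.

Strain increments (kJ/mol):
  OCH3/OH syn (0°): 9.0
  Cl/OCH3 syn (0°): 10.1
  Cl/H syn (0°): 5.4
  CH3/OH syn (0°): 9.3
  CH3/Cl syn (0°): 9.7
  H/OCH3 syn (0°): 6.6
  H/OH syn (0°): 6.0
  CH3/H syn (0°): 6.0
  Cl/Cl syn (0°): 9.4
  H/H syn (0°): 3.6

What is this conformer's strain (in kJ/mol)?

21.3 kJ/mol

This conformer is eclipsed. OH at 0° is eclipsed with CH3 at 0° (9.3); H at 120° is eclipsed with OCH3 at 120° (6.6); Cl at 240° is eclipsed with H at 240° (5.4). Total 21.3 kJ/mol.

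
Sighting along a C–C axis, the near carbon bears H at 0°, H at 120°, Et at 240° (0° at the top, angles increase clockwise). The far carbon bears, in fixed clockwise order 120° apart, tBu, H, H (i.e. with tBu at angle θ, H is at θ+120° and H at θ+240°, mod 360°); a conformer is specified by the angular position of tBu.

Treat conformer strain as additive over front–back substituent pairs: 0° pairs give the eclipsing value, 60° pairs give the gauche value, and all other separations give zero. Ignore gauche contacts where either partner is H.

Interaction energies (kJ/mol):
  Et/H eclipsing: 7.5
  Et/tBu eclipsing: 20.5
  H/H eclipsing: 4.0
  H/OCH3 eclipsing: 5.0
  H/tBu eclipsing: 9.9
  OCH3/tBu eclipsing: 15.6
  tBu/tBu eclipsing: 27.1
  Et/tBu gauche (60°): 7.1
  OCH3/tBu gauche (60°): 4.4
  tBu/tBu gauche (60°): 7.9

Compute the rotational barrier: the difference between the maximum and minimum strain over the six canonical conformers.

tBu at 0° (eclipsed): H(0°)/tBu(0°) eclipsed 9.9; H(120°)/H(120°) eclipsed 4.0; Et(240°)/H(240°) eclipsed 7.5 → 21.4 kJ/mol.
tBu at 60° (staggered): no non-H gauche contacts → 0.0 kJ/mol.
tBu at 120° (eclipsed): H(0°)/H(0°) eclipsed 4.0; H(120°)/tBu(120°) eclipsed 9.9; Et(240°)/H(240°) eclipsed 7.5 → 21.4 kJ/mol.
tBu at 180° (staggered): Et(240°)/tBu(180°) gauche 7.1 → 7.1 kJ/mol.
tBu at 240° (eclipsed): H(0°)/H(0°) eclipsed 4.0; H(120°)/H(120°) eclipsed 4.0; Et(240°)/tBu(240°) eclipsed 20.5 → 28.5 kJ/mol.
tBu at 300° (staggered): Et(240°)/tBu(300°) gauche 7.1 → 7.1 kJ/mol.
Max at 240° (28.5 kJ/mol), min at 60° (0.0 kJ/mol); barrier = 28.5 kJ/mol.

28.5 kJ/mol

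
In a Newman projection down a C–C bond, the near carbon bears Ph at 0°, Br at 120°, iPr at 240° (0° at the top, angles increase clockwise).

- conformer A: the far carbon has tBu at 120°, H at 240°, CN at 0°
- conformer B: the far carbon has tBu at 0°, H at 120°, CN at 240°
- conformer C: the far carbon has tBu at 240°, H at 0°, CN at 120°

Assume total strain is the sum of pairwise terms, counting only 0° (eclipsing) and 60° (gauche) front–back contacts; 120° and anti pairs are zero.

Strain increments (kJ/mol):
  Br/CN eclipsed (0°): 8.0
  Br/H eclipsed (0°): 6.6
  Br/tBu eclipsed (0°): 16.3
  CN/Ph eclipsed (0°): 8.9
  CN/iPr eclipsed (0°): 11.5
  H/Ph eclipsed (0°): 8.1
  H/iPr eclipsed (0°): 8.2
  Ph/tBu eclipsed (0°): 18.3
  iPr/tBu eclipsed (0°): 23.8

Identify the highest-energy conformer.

C

A is eclipsed. Ph at 0° is eclipsed with CN at 0° (8.9); Br at 120° is eclipsed with tBu at 120° (16.3); iPr at 240° is eclipsed with H at 240° (8.2). Total 33.4 kJ/mol.
B is eclipsed. Ph at 0° is eclipsed with tBu at 0° (18.3); Br at 120° is eclipsed with H at 120° (6.6); iPr at 240° is eclipsed with CN at 240° (11.5). Total 36.4 kJ/mol.
C is eclipsed. Ph at 0° is eclipsed with H at 0° (8.1); Br at 120° is eclipsed with CN at 120° (8.0); iPr at 240° is eclipsed with tBu at 240° (23.8). Total 39.9 kJ/mol.
C has the highest total (39.9 kJ/mol).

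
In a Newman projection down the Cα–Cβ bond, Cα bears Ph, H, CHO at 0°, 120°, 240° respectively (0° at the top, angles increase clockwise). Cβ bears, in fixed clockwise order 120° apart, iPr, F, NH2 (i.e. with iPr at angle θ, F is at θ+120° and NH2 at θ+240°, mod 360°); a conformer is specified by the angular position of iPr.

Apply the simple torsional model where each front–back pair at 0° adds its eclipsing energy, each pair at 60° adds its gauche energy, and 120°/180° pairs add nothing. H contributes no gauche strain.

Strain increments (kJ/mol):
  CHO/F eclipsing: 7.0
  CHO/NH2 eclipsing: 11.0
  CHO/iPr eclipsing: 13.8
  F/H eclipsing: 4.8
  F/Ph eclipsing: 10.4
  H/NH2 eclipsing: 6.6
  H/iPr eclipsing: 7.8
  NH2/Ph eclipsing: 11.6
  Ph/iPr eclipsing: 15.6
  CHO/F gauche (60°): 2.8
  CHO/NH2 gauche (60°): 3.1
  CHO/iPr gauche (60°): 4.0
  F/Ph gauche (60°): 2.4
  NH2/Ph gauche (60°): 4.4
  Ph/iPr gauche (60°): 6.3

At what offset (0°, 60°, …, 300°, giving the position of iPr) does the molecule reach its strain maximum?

0°

iPr at 0° (eclipsed): Ph(0°)/iPr(0°) eclipsed 15.6; H(120°)/F(120°) eclipsed 4.8; CHO(240°)/NH2(240°) eclipsed 11.0 → 31.4 kJ/mol.
iPr at 60° (staggered): Ph(0°)/iPr(60°) gauche 6.3; Ph(0°)/NH2(300°) gauche 4.4; CHO(240°)/F(180°) gauche 2.8; CHO(240°)/NH2(300°) gauche 3.1 → 16.6 kJ/mol.
iPr at 120° (eclipsed): Ph(0°)/NH2(0°) eclipsed 11.6; H(120°)/iPr(120°) eclipsed 7.8; CHO(240°)/F(240°) eclipsed 7.0 → 26.4 kJ/mol.
iPr at 180° (staggered): Ph(0°)/F(300°) gauche 2.4; Ph(0°)/NH2(60°) gauche 4.4; CHO(240°)/iPr(180°) gauche 4.0; CHO(240°)/F(300°) gauche 2.8 → 13.6 kJ/mol.
iPr at 240° (eclipsed): Ph(0°)/F(0°) eclipsed 10.4; H(120°)/NH2(120°) eclipsed 6.6; CHO(240°)/iPr(240°) eclipsed 13.8 → 30.8 kJ/mol.
iPr at 300° (staggered): Ph(0°)/iPr(300°) gauche 6.3; Ph(0°)/F(60°) gauche 2.4; CHO(240°)/iPr(300°) gauche 4.0; CHO(240°)/NH2(180°) gauche 3.1 → 15.8 kJ/mol.
The maximum (31.4 kJ/mol) occurs with iPr at 0°.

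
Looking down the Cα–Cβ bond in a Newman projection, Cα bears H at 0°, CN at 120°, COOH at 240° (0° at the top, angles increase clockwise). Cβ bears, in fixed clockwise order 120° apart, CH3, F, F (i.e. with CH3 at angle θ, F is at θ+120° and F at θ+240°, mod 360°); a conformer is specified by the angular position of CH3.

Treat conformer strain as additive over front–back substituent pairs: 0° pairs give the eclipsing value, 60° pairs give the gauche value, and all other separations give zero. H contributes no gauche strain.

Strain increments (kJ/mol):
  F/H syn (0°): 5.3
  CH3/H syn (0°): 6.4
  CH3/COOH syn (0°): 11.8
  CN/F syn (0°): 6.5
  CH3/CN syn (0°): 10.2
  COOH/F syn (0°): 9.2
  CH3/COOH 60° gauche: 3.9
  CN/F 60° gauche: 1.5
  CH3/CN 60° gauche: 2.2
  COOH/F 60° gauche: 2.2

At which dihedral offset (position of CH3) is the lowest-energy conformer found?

60°

CH3 at 0° (eclipsed): H(0°)/CH3(0°) eclipsed 6.4; CN(120°)/F(120°) eclipsed 6.5; COOH(240°)/F(240°) eclipsed 9.2 → 22.1 kJ/mol.
CH3 at 60° (staggered): CN(120°)/CH3(60°) gauche 2.2; CN(120°)/F(180°) gauche 1.5; COOH(240°)/F(180°) gauche 2.2; COOH(240°)/F(300°) gauche 2.2 → 8.1 kJ/mol.
CH3 at 120° (eclipsed): H(0°)/F(0°) eclipsed 5.3; CN(120°)/CH3(120°) eclipsed 10.2; COOH(240°)/F(240°) eclipsed 9.2 → 24.7 kJ/mol.
CH3 at 180° (staggered): CN(120°)/CH3(180°) gauche 2.2; CN(120°)/F(60°) gauche 1.5; COOH(240°)/CH3(180°) gauche 3.9; COOH(240°)/F(300°) gauche 2.2 → 9.8 kJ/mol.
CH3 at 240° (eclipsed): H(0°)/F(0°) eclipsed 5.3; CN(120°)/F(120°) eclipsed 6.5; COOH(240°)/CH3(240°) eclipsed 11.8 → 23.6 kJ/mol.
CH3 at 300° (staggered): CN(120°)/F(60°) gauche 1.5; CN(120°)/F(180°) gauche 1.5; COOH(240°)/CH3(300°) gauche 3.9; COOH(240°)/F(180°) gauche 2.2 → 9.1 kJ/mol.
The minimum (8.1 kJ/mol) occurs with CH3 at 60°.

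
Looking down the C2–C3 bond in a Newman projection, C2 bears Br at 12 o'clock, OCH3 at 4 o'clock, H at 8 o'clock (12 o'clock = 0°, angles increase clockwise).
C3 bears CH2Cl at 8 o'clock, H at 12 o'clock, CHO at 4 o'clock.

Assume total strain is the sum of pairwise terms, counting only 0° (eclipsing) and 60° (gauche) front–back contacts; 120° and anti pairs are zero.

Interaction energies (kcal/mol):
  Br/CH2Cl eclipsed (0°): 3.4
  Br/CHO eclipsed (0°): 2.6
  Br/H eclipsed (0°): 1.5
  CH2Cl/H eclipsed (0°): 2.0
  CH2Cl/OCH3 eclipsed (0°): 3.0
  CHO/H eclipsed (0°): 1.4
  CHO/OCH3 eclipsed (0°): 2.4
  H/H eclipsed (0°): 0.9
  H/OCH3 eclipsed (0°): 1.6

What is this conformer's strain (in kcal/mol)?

This conformer (eclipsed): Br(0°)/H(0°) eclipsed 1.5; OCH3(120°)/CHO(120°) eclipsed 2.4; H(240°)/CH2Cl(240°) eclipsed 2.0 → 5.9 kcal/mol.

5.9 kcal/mol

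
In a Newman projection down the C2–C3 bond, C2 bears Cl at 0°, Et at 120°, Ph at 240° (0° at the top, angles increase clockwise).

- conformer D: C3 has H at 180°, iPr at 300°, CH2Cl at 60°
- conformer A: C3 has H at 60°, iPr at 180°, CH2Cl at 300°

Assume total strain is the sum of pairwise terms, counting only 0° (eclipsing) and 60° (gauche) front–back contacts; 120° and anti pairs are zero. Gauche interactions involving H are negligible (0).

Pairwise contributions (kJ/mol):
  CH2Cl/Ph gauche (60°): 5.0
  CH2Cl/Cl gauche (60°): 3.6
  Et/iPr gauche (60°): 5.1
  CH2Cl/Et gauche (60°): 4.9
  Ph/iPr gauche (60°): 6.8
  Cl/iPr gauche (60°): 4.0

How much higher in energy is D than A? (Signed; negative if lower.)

-1.2 kJ/mol

D (staggered): Cl–iPr gauche, Cl–CH2Cl gauche, Et–CH2Cl gauche, Ph–iPr gauche; 4.0 + 3.6 + 4.9 + 6.8 = 19.3 kJ/mol.
A (staggered): Cl–CH2Cl gauche, Et–iPr gauche, Ph–iPr gauche, Ph–CH2Cl gauche; 3.6 + 5.1 + 6.8 + 5.0 = 20.5 kJ/mol.
E(D) − E(A) = 19.3 − 20.5 = -1.2 kJ/mol.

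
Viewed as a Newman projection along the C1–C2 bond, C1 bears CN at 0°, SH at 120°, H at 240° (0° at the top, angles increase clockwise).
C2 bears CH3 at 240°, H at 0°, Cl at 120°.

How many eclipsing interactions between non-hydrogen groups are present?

1

Non-H eclipsing pairs: SH(120°)/Cl(120°) — 1 interaction.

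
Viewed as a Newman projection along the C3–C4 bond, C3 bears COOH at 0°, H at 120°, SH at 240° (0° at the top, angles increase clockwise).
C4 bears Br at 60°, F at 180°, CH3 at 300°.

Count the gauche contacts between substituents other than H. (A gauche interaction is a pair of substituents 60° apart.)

Non-H gauche pairs: COOH(0°)/Br(60°); COOH(0°)/CH3(300°); SH(240°)/F(180°); SH(240°)/CH3(300°) — 4 interactions.

4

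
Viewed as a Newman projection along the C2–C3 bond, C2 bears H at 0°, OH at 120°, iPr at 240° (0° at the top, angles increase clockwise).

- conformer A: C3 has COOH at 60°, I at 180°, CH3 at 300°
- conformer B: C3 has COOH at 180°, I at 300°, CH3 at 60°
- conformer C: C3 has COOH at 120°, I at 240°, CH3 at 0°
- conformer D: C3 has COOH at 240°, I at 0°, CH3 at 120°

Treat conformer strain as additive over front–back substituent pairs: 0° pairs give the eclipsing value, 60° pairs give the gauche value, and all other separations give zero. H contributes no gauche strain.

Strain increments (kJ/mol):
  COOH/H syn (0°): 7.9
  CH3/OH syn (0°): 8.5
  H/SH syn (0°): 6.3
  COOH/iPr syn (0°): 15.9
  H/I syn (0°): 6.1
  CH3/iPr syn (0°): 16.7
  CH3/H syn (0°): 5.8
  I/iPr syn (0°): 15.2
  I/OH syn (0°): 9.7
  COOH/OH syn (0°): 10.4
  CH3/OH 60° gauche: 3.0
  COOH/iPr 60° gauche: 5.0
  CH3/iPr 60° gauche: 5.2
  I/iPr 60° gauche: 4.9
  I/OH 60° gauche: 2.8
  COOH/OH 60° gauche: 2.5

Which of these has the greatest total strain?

A (staggered): OH(120°)/COOH(60°) gauche 2.5; OH(120°)/I(180°) gauche 2.8; iPr(240°)/I(180°) gauche 4.9; iPr(240°)/CH3(300°) gauche 5.2 → 15.4 kJ/mol.
B (staggered): OH(120°)/COOH(180°) gauche 2.5; OH(120°)/CH3(60°) gauche 3.0; iPr(240°)/COOH(180°) gauche 5.0; iPr(240°)/I(300°) gauche 4.9 → 15.4 kJ/mol.
C (eclipsed): H(0°)/CH3(0°) eclipsed 5.8; OH(120°)/COOH(120°) eclipsed 10.4; iPr(240°)/I(240°) eclipsed 15.2 → 31.4 kJ/mol.
D (eclipsed): H(0°)/I(0°) eclipsed 6.1; OH(120°)/CH3(120°) eclipsed 8.5; iPr(240°)/COOH(240°) eclipsed 15.9 → 30.5 kJ/mol.
C has the highest total (31.4 kJ/mol).

C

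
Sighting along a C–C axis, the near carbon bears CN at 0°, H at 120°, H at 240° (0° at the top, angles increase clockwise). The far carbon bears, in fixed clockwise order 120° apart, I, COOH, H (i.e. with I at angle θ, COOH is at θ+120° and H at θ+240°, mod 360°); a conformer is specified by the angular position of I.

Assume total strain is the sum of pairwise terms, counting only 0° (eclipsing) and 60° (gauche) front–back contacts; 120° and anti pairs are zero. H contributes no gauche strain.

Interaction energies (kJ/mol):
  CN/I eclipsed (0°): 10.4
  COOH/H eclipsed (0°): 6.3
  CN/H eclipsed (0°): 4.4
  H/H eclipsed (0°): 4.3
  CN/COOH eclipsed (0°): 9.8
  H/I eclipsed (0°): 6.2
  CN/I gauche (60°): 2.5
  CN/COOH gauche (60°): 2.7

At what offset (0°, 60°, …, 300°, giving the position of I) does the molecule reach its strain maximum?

I at 0° (eclipsed): CN(0°)/I(0°) eclipsed 10.4; H(120°)/COOH(120°) eclipsed 6.3; H(240°)/H(240°) eclipsed 4.3 → 21.0 kJ/mol.
I at 60° (staggered): CN(0°)/I(60°) gauche 2.5 → 2.5 kJ/mol.
I at 120° (eclipsed): CN(0°)/H(0°) eclipsed 4.4; H(120°)/I(120°) eclipsed 6.2; H(240°)/COOH(240°) eclipsed 6.3 → 16.9 kJ/mol.
I at 180° (staggered): CN(0°)/COOH(300°) gauche 2.7 → 2.7 kJ/mol.
I at 240° (eclipsed): CN(0°)/COOH(0°) eclipsed 9.8; H(120°)/H(120°) eclipsed 4.3; H(240°)/I(240°) eclipsed 6.2 → 20.3 kJ/mol.
I at 300° (staggered): CN(0°)/I(300°) gauche 2.5; CN(0°)/COOH(60°) gauche 2.7 → 5.2 kJ/mol.
The maximum (21.0 kJ/mol) occurs with I at 0°.

0°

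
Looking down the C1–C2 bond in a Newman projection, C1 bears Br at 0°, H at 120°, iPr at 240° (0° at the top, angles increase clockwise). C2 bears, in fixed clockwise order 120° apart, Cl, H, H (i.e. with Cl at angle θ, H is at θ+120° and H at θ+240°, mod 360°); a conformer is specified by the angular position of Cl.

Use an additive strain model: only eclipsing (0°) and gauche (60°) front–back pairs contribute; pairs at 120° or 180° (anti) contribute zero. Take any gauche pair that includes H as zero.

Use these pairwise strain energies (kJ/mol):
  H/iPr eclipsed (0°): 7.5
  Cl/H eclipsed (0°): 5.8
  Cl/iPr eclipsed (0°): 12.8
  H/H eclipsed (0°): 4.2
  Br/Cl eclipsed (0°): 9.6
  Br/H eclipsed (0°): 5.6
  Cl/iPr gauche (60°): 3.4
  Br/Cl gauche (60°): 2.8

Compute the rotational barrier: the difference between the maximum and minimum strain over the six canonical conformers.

19.8 kJ/mol

Cl at 0° (eclipsed): Br–Cl eclipsed, H–H eclipsed, iPr–H eclipsed; 9.6 + 4.2 + 7.5 = 21.3 kJ/mol.
Cl at 60° (staggered): Br–Cl gauche; 2.8 = 2.8 kJ/mol.
Cl at 120° (eclipsed): Br–H eclipsed, H–Cl eclipsed, iPr–H eclipsed; 5.6 + 5.8 + 7.5 = 18.9 kJ/mol.
Cl at 180° (staggered): iPr–Cl gauche; 3.4 = 3.4 kJ/mol.
Cl at 240° (eclipsed): Br–H eclipsed, H–H eclipsed, iPr–Cl eclipsed; 5.6 + 4.2 + 12.8 = 22.6 kJ/mol.
Cl at 300° (staggered): Br–Cl gauche, iPr–Cl gauche; 2.8 + 3.4 = 6.2 kJ/mol.
Max at 240° (22.6 kJ/mol), min at 60° (2.8 kJ/mol); barrier = 19.8 kJ/mol.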